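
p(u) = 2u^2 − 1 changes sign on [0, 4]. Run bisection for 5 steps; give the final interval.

m = 2, p(m) = 7 (+); new bracket [0, 2]
m = 1, p(m) = 1 (+); new bracket [0, 1]
m = 0.5, p(m) = -0.5 (−); new bracket [0.5, 1]
m = 0.75, p(m) = 0.125 (+); new bracket [0.5, 0.75]
m = 0.625, p(m) = -0.2188 (−); new bracket [0.625, 0.75]

[0.625, 0.75]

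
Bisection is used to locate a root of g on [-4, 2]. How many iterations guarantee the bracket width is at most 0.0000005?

24

Width after n steps is 6/2^n. Need 2^n ≥ 6/0.0000005 = 12000000.
2^23 = 8388608 < 12000000 ≤ 2^24 = 16777216, so n = 24.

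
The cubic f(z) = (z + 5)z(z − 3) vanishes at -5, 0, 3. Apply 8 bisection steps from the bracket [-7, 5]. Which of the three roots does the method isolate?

-5

f(-1) = 16 > 0, so the root lies in [-7, -1]
f(-4) = 28 > 0, so the root lies in [-7, -4]
f(-5.5) = -23.375 < 0, so the root lies in [-5.5, -4]
f(-4.75) = 9.2031 > 0, so the root lies in [-5.5, -4.75]
f(-5.125) = -5.2051 < 0, so the root lies in [-5.125, -4.75]
f(-4.9375) = 2.4495 > 0, so the root lies in [-5.125, -4.9375]
f(-5.03125) = -1.2627 < 0, so the root lies in [-5.03125, -4.9375]
f(-4.984375) = 0.6218 > 0, so the root lies in [-5.03125, -4.984375]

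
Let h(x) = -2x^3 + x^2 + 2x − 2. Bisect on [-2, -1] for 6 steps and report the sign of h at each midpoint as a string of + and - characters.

++-++-

midpoint -1.5: h = 4 > 0 → [-1.5, -1]
midpoint -1.25: h = 0.96875 > 0 → [-1.25, -1]
midpoint -1.125: h = -0.136719 < 0 → [-1.25, -1.125]
midpoint -1.1875: h = 0.3843 > 0 → [-1.1875, -1.125]
midpoint -1.15625: h = 0.116 > 0 → [-1.15625, -1.125]
midpoint -1.140625: h = -0.0123 < 0 → [-1.15625, -1.140625]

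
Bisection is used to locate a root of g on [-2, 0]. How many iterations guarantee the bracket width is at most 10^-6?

Width after n steps is 2/2^n. Need 2^n ≥ 2/10^-6 = 2000000.
2^20 = 1048576 < 2000000 ≤ 2^21 = 2097152, so n = 21.

21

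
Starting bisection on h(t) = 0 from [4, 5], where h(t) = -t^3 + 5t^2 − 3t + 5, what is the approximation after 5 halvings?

4.59375

t = 4.5 gives h = 1.625, positive; keep [4.5, 5]
t = 4.75 gives h = -3.609375, negative; keep [4.5, 4.75]
t = 4.625 gives h = -0.853516, negative; keep [4.5, 4.625]
t = 4.5625 gives h = 0.4197, positive; keep [4.5625, 4.625]
t = 4.59375 gives h = -0.2083, negative; keep [4.5625, 4.59375]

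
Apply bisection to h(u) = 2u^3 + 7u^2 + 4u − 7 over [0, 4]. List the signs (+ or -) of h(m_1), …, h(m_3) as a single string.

++-

midpoint 2: h = 45 > 0 → [0, 2]
midpoint 1: h = 6 > 0 → [0, 1]
midpoint 0.5: h = -3 < 0 → [0.5, 1]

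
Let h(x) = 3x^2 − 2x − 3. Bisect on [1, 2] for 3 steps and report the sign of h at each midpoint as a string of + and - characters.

+--

x = 1.5 gives h = 0.75, positive; keep [1, 1.5]
x = 1.25 gives h = -0.8125, negative; keep [1.25, 1.5]
x = 1.375 gives h = -0.078125, negative; keep [1.375, 1.5]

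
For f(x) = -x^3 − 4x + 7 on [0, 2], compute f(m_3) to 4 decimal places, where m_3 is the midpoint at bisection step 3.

0.0469

midpoint 1: f = 2 > 0 → [1, 2]
midpoint 1.5: f = -2.375 < 0 → [1, 1.5]
midpoint 1.25: f = 0.046875 > 0 → [1.25, 1.5]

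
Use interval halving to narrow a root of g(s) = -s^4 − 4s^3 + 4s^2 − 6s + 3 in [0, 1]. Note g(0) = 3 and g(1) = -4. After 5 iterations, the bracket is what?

[0.5625, 0.59375]

midpoint 0.5: g = 0.4375 > 0 → [0.5, 1]
midpoint 0.75: g = -1.253906 < 0 → [0.5, 0.75]
midpoint 0.625: g = -0.31665 < 0 → [0.5, 0.625]
midpoint 0.5625: g = 0.0786 > 0 → [0.5625, 0.625]
midpoint 0.59375: g = -0.1139 < 0 → [0.5625, 0.59375]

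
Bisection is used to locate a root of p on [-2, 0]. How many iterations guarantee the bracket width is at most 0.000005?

19

Width after n steps is 2/2^n. Need 2^n ≥ 2/0.000005 = 400000.
2^18 = 262144 < 400000 ≤ 2^19 = 524288, so n = 19.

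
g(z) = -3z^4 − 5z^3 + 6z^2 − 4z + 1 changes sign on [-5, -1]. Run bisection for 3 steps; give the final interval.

m = -3, g(m) = -41 (−); new bracket [-3, -1]
m = -2, g(m) = 25 (+); new bracket [-3, -2]
m = -2.5, g(m) = 9.4375 (+); new bracket [-3, -2.5]

[-3, -2.5]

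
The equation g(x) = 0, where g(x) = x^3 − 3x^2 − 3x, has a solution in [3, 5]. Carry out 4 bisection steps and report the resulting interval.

m = 4, g(m) = 4 (+); new bracket [3, 4]
m = 3.5, g(m) = -4.375 (−); new bracket [3.5, 4]
m = 3.75, g(m) = -0.703125 (−); new bracket [3.75, 4]
m = 3.875, g(m) = 1.5137 (+); new bracket [3.75, 3.875]

[3.75, 3.875]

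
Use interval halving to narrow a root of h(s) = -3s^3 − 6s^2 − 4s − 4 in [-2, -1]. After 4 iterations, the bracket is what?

h(-1.5) = -1.375 < 0, so the root lies in [-2, -1.5]
h(-1.75) = 0.703125 > 0, so the root lies in [-1.75, -1.5]
h(-1.625) = -0.470703 < 0, so the root lies in [-1.75, -1.625]
h(-1.6875) = 0.0803 > 0, so the root lies in [-1.6875, -1.625]

[-1.6875, -1.625]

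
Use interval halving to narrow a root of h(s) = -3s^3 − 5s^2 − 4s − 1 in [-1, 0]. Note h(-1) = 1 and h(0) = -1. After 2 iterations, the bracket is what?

[-0.5, -0.25]

midpoint -0.5: h = 0.125 > 0 → [-0.5, 0]
midpoint -0.25: h = -0.265625 < 0 → [-0.5, -0.25]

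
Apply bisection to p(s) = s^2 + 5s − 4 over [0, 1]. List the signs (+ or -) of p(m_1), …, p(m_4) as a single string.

-+--

m = 0.5, p(m) = -1.25 (−); new bracket [0.5, 1]
m = 0.75, p(m) = 0.3125 (+); new bracket [0.5, 0.75]
m = 0.625, p(m) = -0.484375 (−); new bracket [0.625, 0.75]
m = 0.6875, p(m) = -0.0898 (−); new bracket [0.6875, 0.75]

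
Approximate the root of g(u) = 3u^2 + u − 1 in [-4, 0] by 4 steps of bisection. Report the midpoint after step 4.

-0.75

u = -2 gives g = 9, positive; keep [-2, 0]
u = -1 gives g = 1, positive; keep [-1, 0]
u = -0.5 gives g = -0.75, negative; keep [-1, -0.5]
u = -0.75 gives g = -0.0625, negative; keep [-1, -0.75]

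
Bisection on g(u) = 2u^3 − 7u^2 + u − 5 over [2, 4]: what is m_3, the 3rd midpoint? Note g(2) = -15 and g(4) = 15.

3.75

u = 3 gives g = -11, negative; keep [3, 4]
u = 3.5 gives g = -1.5, negative; keep [3.5, 4]
u = 3.75 gives g = 5.78125, positive; keep [3.5, 3.75]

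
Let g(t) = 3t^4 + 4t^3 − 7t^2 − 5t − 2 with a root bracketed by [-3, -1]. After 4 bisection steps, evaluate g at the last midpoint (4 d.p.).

g(-2) = -4 < 0, so the root lies in [-3, -2]
g(-2.5) = 21.4375 > 0, so the root lies in [-2.5, -2]
g(-2.25) = 5.136719 > 0, so the root lies in [-2.25, -2]
g(-2.125) = -0.1946 < 0, so the root lies in [-2.25, -2.125]

-0.1946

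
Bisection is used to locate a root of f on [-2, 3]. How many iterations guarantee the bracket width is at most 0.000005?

20

Width after n steps is 5/2^n. Need 2^n ≥ 5/0.000005 = 1000000.
2^19 = 524288 < 1000000 ≤ 2^20 = 1048576, so n = 20.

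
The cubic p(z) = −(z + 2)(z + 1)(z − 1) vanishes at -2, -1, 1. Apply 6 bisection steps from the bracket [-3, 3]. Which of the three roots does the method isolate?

m = 0, p(m) = 2 (+); new bracket [0, 3]
m = 1.5, p(m) = -4.375 (−); new bracket [0, 1.5]
m = 0.75, p(m) = 1.203125 (+); new bracket [0.75, 1.5]
m = 1.125, p(m) = -0.8301 (−); new bracket [0.75, 1.125]
m = 0.9375, p(m) = 0.3557 (+); new bracket [0.9375, 1.125]
m = 1.03125, p(m) = -0.1924 (−); new bracket [0.9375, 1.03125]

1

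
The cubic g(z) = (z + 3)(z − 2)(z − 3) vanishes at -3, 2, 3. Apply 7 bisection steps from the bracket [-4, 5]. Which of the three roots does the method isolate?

-3

z = 0.5 gives g = 13.125, positive; keep [-4, 0.5]
z = -1.75 gives g = 22.265625, positive; keep [-4, -1.75]
z = -2.875 gives g = 3.580078, positive; keep [-4, -2.875]
z = -3.4375 gives g = -15.3142, negative; keep [-3.4375, -2.875]
z = -3.15625 gives g = -4.9599, negative; keep [-3.15625, -2.875]
z = -3.015625 gives g = -0.4714, negative; keep [-3.015625, -2.875]
z = -2.9453125 gives g = 1.6079, positive; keep [-3.015625, -2.9453125]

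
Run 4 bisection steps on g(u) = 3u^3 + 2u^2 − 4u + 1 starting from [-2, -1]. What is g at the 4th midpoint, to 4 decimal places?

0.6887

u = -1.5 gives g = 1.375, positive; keep [-2, -1.5]
u = -1.75 gives g = -1.953125, negative; keep [-1.75, -1.5]
u = -1.625 gives g = -0.091797, negative; keep [-1.625, -1.5]
u = -1.5625 gives g = 0.6887, positive; keep [-1.625, -1.5625]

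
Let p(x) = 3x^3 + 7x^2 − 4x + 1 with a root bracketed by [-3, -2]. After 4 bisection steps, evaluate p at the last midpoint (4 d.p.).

0.8792

midpoint -2.5: p = 7.875 > 0 → [-3, -2.5]
midpoint -2.75: p = 2.546875 > 0 → [-3, -2.75]
midpoint -2.875: p = -0.931641 < 0 → [-2.875, -2.75]
midpoint -2.8125: p = 0.8792 > 0 → [-2.875, -2.8125]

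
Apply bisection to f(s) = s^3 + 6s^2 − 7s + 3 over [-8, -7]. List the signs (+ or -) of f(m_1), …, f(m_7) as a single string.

----++-

m = -7.5, f(m) = -28.875 (−); new bracket [-7.5, -7]
m = -7.25, f(m) = -11.953125 (−); new bracket [-7.25, -7]
m = -7.125, f(m) = -4.236328 (−); new bracket [-7.125, -7]
m = -7.0625, f(m) = -0.5588 (−); new bracket [-7.0625, -7]
m = -7.03125, f(m) = 1.2353 (+); new bracket [-7.0625, -7.03125]
m = -7.046875, f(m) = 0.3419 (+); new bracket [-7.0625, -7.046875]
m = -7.0546875, f(m) = -0.1075 (−); new bracket [-7.0546875, -7.046875]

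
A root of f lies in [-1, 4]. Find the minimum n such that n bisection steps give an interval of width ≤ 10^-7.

Width after n steps is 5/2^n. Need 2^n ≥ 5/10^-7 = 50000000.
2^25 = 33554432 < 50000000 ≤ 2^26 = 67108864, so n = 26.

26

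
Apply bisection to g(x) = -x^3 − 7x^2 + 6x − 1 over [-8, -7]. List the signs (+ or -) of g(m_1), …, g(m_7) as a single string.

midpoint -7.5: g = -17.875 < 0 → [-8, -7.5]
midpoint -7.75: g = -2.453125 < 0 → [-8, -7.75]
midpoint -7.875: g = 6.013672 > 0 → [-7.875, -7.75]
midpoint -7.8125: g = 1.7161 > 0 → [-7.8125, -7.75]
midpoint -7.78125: g = -0.3845 < 0 → [-7.8125, -7.78125]
midpoint -7.796875: g = 0.6618 > 0 → [-7.796875, -7.78125]
midpoint -7.7890625: g = 0.1376 > 0 → [-7.7890625, -7.78125]

--++-++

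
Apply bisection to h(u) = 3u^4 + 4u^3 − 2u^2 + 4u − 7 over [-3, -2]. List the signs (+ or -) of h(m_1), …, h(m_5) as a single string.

m = -2.5, h(m) = 25.1875 (+); new bracket [-2.5, -2]
m = -2.25, h(m) = 5.199219 (+); new bracket [-2.25, -2]
m = -2.125, h(m) = -1.741455 (−); new bracket [-2.25, -2.125]
m = -2.1875, h(m) = 1.5027 (+); new bracket [-2.1875, -2.125]
m = -2.15625, h(m) = -0.1739 (−); new bracket [-2.1875, -2.15625]

++-+-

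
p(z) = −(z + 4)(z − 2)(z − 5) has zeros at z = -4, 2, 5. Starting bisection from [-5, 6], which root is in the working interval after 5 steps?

-4

m = 0.5, p(m) = -30.375 (−); new bracket [-5, 0.5]
m = -2.25, p(m) = -53.921875 (−); new bracket [-5, -2.25]
m = -3.625, p(m) = -18.193359 (−); new bracket [-5, -3.625]
m = -4.3125, p(m) = 18.3704 (+); new bracket [-4.3125, -3.625]
m = -3.96875, p(m) = -1.6729 (−); new bracket [-4.3125, -3.96875]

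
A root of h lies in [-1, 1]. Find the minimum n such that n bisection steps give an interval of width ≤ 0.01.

8

Width after n steps is 2/2^n. Need 2^n ≥ 2/0.01 = 200.
2^7 = 128 < 200 ≤ 2^8 = 256, so n = 8.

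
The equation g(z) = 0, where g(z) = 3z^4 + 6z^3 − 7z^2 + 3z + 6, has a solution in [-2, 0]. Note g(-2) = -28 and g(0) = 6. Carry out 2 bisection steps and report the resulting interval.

g(-1) = -7 < 0, so the root lies in [-1, 0]
g(-0.5) = 2.1875 > 0, so the root lies in [-1, -0.5]

[-1, -0.5]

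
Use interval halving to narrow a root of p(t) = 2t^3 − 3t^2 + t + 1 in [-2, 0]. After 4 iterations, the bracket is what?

t = -1 gives p = -5, negative; keep [-1, 0]
t = -0.5 gives p = -0.5, negative; keep [-0.5, 0]
t = -0.25 gives p = 0.53125, positive; keep [-0.5, -0.25]
t = -0.375 gives p = 0.0977, positive; keep [-0.5, -0.375]

[-0.5, -0.375]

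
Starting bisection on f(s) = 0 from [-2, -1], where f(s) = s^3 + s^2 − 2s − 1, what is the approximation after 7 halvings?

m = -1.5, f(m) = 0.875 (+); new bracket [-2, -1.5]
m = -1.75, f(m) = 0.203125 (+); new bracket [-2, -1.75]
m = -1.875, f(m) = -0.326172 (−); new bracket [-1.875, -1.75]
m = -1.8125, f(m) = -0.0442 (−); new bracket [-1.8125, -1.75]
m = -1.78125, f(m) = 0.0837 (+); new bracket [-1.8125, -1.78125]
m = -1.796875, f(m) = 0.0208 (+); new bracket [-1.8125, -1.796875]
m = -1.8046875, f(m) = -0.0114 (−); new bracket [-1.8046875, -1.796875]

-1.8046875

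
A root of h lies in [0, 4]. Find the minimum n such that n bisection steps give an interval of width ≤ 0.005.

Width after n steps is 4/2^n. Need 2^n ≥ 4/0.005 = 800.
2^9 = 512 < 800 ≤ 2^10 = 1024, so n = 10.

10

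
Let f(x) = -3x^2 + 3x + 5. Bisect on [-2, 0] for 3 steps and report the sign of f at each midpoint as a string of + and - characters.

f(-1) = -1 < 0, so the root lies in [-1, 0]
f(-0.5) = 2.75 > 0, so the root lies in [-1, -0.5]
f(-0.75) = 1.0625 > 0, so the root lies in [-1, -0.75]

-++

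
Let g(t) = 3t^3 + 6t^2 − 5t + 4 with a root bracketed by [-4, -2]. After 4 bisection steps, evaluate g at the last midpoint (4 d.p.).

-3.3223

t = -3 gives g = -8, negative; keep [-3, -2]
t = -2.5 gives g = 7.125, positive; keep [-3, -2.5]
t = -2.75 gives g = 0.734375, positive; keep [-3, -2.75]
t = -2.875 gives g = -3.3223, negative; keep [-2.875, -2.75]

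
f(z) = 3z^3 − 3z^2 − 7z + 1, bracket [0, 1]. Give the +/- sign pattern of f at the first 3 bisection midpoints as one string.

--+

z = 0.5 gives f = -2.875, negative; keep [0, 0.5]
z = 0.25 gives f = -0.890625, negative; keep [0, 0.25]
z = 0.125 gives f = 0.083984, positive; keep [0.125, 0.25]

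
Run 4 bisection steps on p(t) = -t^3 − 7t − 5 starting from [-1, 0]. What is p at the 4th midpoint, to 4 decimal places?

0.1375

midpoint -0.5: p = -1.375 < 0 → [-1, -0.5]
midpoint -0.75: p = 0.671875 > 0 → [-0.75, -0.5]
midpoint -0.625: p = -0.380859 < 0 → [-0.75, -0.625]
midpoint -0.6875: p = 0.1375 > 0 → [-0.6875, -0.625]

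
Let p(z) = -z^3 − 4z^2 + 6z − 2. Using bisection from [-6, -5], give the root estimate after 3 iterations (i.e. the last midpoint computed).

-5.125

p(-5.5) = 10.375 > 0, so the root lies in [-5.5, -5]
p(-5.25) = 0.953125 > 0, so the root lies in [-5.25, -5]
p(-5.125) = -3.201172 < 0, so the root lies in [-5.25, -5.125]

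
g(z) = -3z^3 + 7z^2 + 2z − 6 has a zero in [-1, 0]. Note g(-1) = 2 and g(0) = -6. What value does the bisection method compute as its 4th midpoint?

-0.9375

midpoint -0.5: g = -4.875 < 0 → [-1, -0.5]
midpoint -0.75: g = -2.296875 < 0 → [-1, -0.75]
midpoint -0.875: g = -0.380859 < 0 → [-1, -0.875]
midpoint -0.9375: g = 0.7493 > 0 → [-0.9375, -0.875]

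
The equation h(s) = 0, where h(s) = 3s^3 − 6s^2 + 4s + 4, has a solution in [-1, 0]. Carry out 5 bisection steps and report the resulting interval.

[-0.53125, -0.5]

m = -0.5, h(m) = 0.125 (+); new bracket [-1, -0.5]
m = -0.75, h(m) = -3.640625 (−); new bracket [-0.75, -0.5]
m = -0.625, h(m) = -1.576172 (−); new bracket [-0.625, -0.5]
m = -0.5625, h(m) = -0.6824 (−); new bracket [-0.5625, -0.5]
m = -0.53125, h(m) = -0.2682 (−); new bracket [-0.53125, -0.5]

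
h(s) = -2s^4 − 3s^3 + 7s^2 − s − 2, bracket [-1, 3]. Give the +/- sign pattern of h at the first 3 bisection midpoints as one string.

m = 1, h(m) = -1 (−); new bracket [-1, 1]
m = 0, h(m) = -2 (−); new bracket [-1, 0]
m = -0.5, h(m) = 0.5 (+); new bracket [-0.5, 0]

--+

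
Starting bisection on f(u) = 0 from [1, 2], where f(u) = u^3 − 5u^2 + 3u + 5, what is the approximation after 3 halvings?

m = 1.5, f(m) = 1.625 (+); new bracket [1.5, 2]
m = 1.75, f(m) = 0.296875 (+); new bracket [1.75, 2]
m = 1.875, f(m) = -0.361328 (−); new bracket [1.75, 1.875]

1.875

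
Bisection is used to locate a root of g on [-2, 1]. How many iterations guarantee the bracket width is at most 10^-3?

12

Width after n steps is 3/2^n. Need 2^n ≥ 3/10^-3 = 3000.
2^11 = 2048 < 3000 ≤ 2^12 = 4096, so n = 12.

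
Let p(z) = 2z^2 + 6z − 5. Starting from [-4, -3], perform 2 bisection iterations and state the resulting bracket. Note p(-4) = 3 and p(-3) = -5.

[-3.75, -3.5]

z = -3.5 gives p = -1.5, negative; keep [-4, -3.5]
z = -3.75 gives p = 0.625, positive; keep [-3.75, -3.5]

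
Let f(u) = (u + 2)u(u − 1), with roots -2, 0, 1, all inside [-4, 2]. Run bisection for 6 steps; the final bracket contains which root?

f(-1) = 2 > 0, so the root lies in [-4, -1]
f(-2.5) = -4.375 < 0, so the root lies in [-2.5, -1]
f(-1.75) = 1.203125 > 0, so the root lies in [-2.5, -1.75]
f(-2.125) = -0.8301 < 0, so the root lies in [-2.125, -1.75]
f(-1.9375) = 0.3557 > 0, so the root lies in [-2.125, -1.9375]
f(-2.03125) = -0.1924 < 0, so the root lies in [-2.03125, -1.9375]

-2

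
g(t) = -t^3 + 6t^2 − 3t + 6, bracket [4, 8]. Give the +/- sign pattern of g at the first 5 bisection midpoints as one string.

-++-+

midpoint 6: g = -12 < 0 → [4, 6]
midpoint 5: g = 16 > 0 → [5, 6]
midpoint 5.5: g = 4.625 > 0 → [5.5, 6]
midpoint 5.75: g = -2.9844 < 0 → [5.5, 5.75]
midpoint 5.625: g = 0.9902 > 0 → [5.625, 5.75]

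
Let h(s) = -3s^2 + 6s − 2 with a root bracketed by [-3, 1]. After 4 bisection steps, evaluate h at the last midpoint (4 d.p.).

midpoint -1: h = -11 < 0 → [-1, 1]
midpoint 0: h = -2 < 0 → [0, 1]
midpoint 0.5: h = 0.25 > 0 → [0, 0.5]
midpoint 0.25: h = -0.6875 < 0 → [0.25, 0.5]

-0.6875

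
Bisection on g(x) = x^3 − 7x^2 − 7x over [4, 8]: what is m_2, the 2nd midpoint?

7

x = 6 gives g = -78, negative; keep [6, 8]
x = 7 gives g = -49, negative; keep [7, 8]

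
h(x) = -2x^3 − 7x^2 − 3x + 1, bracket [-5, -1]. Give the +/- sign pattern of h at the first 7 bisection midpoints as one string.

+----+-

x = -3 gives h = 1, positive; keep [-3, -1]
x = -2 gives h = -5, negative; keep [-3, -2]
x = -2.5 gives h = -4, negative; keep [-3, -2.5]
x = -2.75 gives h = -2.0938, negative; keep [-3, -2.75]
x = -2.875 gives h = -0.707, negative; keep [-3, -2.875]
x = -2.9375 gives h = 0.105, positive; keep [-2.9375, -2.875]
x = -2.90625 gives h = -0.3112, negative; keep [-2.9375, -2.90625]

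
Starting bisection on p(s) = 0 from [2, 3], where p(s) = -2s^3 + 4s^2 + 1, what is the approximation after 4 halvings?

2.0625

midpoint 2.5: p = -5.25 < 0 → [2, 2.5]
midpoint 2.25: p = -1.53125 < 0 → [2, 2.25]
midpoint 2.125: p = -0.128906 < 0 → [2, 2.125]
midpoint 2.0625: p = 0.4683 > 0 → [2.0625, 2.125]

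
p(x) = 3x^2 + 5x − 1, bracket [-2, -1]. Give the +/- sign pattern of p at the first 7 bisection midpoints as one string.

midpoint -1.5: p = -1.75 < 0 → [-2, -1.5]
midpoint -1.75: p = -0.5625 < 0 → [-2, -1.75]
midpoint -1.875: p = 0.171875 > 0 → [-1.875, -1.75]
midpoint -1.8125: p = -0.207 < 0 → [-1.875, -1.8125]
midpoint -1.84375: p = -0.0205 < 0 → [-1.875, -1.84375]
midpoint -1.859375: p = 0.075 > 0 → [-1.859375, -1.84375]
midpoint -1.8515625: p = 0.027 > 0 → [-1.8515625, -1.84375]

--+--++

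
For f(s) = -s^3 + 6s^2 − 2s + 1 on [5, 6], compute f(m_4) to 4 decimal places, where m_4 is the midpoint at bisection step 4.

-0.2664

f(5.5) = 5.125 > 0, so the root lies in [5.5, 6]
f(5.75) = -2.234375 < 0, so the root lies in [5.5, 5.75]
f(5.625) = 1.615234 > 0, so the root lies in [5.625, 5.75]
f(5.6875) = -0.2664 < 0, so the root lies in [5.625, 5.6875]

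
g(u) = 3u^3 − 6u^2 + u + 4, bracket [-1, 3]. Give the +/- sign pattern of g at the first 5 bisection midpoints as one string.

+++-+

g(1) = 2 > 0, so the root lies in [-1, 1]
g(0) = 4 > 0, so the root lies in [-1, 0]
g(-0.5) = 1.625 > 0, so the root lies in [-1, -0.5]
g(-0.75) = -1.3906 < 0, so the root lies in [-0.75, -0.5]
g(-0.625) = 0.2988 > 0, so the root lies in [-0.75, -0.625]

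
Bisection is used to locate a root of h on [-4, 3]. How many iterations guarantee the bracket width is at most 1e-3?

Width after n steps is 7/2^n. Need 2^n ≥ 7/1e-3 = 7000.
2^12 = 4096 < 7000 ≤ 2^13 = 8192, so n = 13.

13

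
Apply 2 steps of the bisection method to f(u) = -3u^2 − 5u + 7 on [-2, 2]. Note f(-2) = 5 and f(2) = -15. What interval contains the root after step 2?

u = 0 gives f = 7, positive; keep [0, 2]
u = 1 gives f = -1, negative; keep [0, 1]

[0, 1]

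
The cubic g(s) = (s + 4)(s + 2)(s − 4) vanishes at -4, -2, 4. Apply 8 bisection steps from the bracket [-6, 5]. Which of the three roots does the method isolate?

midpoint -0.5: g = -23.625 < 0 → [-0.5, 5]
midpoint 2.25: g = -46.484375 < 0 → [2.25, 5]
midpoint 3.625: g = -16.083984 < 0 → [3.625, 5]
midpoint 4.3125: g = 16.3977 > 0 → [3.625, 4.3125]
midpoint 3.96875: g = -1.4864 < 0 → [3.96875, 4.3125]
midpoint 4.140625: g = 7.0296 > 0 → [3.96875, 4.140625]
midpoint 4.0546875: g = 2.667 > 0 → [3.96875, 4.0546875]
midpoint 4.01171875: g = 0.5644 > 0 → [3.96875, 4.01171875]

4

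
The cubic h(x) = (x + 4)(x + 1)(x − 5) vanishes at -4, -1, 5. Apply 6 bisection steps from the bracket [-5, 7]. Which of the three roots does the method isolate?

midpoint 1: h = -40 < 0 → [1, 7]
midpoint 4: h = -40 < 0 → [4, 7]
midpoint 5.5: h = 30.875 > 0 → [4, 5.5]
midpoint 4.75: h = -12.5781 < 0 → [4.75, 5.5]
midpoint 5.125: h = 6.9863 > 0 → [4.75, 5.125]
midpoint 4.9375: h = -3.3167 < 0 → [4.9375, 5.125]

5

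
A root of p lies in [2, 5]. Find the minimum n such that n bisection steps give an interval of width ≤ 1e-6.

Width after n steps is 3/2^n. Need 2^n ≥ 3/1e-6 = 3000000.
2^21 = 2097152 < 3000000 ≤ 2^22 = 4194304, so n = 22.

22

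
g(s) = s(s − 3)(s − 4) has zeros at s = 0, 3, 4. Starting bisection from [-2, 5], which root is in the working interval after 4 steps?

m = 1.5, g(m) = 5.625 (+); new bracket [-2, 1.5]
m = -0.25, g(m) = -3.453125 (−); new bracket [-0.25, 1.5]
m = 0.625, g(m) = 5.009766 (+); new bracket [-0.25, 0.625]
m = 0.1875, g(m) = 2.0105 (+); new bracket [-0.25, 0.1875]

0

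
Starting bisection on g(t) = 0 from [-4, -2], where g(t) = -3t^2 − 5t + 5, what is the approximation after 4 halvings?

-2.375

m = -3, g(m) = -7 (−); new bracket [-3, -2]
m = -2.5, g(m) = -1.25 (−); new bracket [-2.5, -2]
m = -2.25, g(m) = 1.0625 (+); new bracket [-2.5, -2.25]
m = -2.375, g(m) = -0.0469 (−); new bracket [-2.375, -2.25]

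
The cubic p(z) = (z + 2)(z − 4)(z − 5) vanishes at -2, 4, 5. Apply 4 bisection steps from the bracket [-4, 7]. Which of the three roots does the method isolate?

m = 1.5, p(m) = 30.625 (+); new bracket [-4, 1.5]
m = -1.25, p(m) = 24.609375 (+); new bracket [-4, -1.25]
m = -2.625, p(m) = -31.572266 (−); new bracket [-2.625, -1.25]
m = -1.9375, p(m) = 2.5745 (+); new bracket [-2.625, -1.9375]

-2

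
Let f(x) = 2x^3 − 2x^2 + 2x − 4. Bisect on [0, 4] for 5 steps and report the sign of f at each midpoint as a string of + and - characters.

m = 2, f(m) = 8 (+); new bracket [0, 2]
m = 1, f(m) = -2 (−); new bracket [1, 2]
m = 1.5, f(m) = 1.25 (+); new bracket [1, 1.5]
m = 1.25, f(m) = -0.7188 (−); new bracket [1.25, 1.5]
m = 1.375, f(m) = 0.168 (+); new bracket [1.25, 1.375]

+-+-+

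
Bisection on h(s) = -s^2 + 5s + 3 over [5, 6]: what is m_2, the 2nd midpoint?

5.75

midpoint 5.5: h = 0.25 > 0 → [5.5, 6]
midpoint 5.75: h = -1.3125 < 0 → [5.5, 5.75]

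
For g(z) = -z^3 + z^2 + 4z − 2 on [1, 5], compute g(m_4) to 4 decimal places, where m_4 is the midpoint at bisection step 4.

0.6719

g(3) = -8 < 0, so the root lies in [1, 3]
g(2) = 2 > 0, so the root lies in [2, 3]
g(2.5) = -1.375 < 0, so the root lies in [2, 2.5]
g(2.25) = 0.6719 > 0, so the root lies in [2.25, 2.5]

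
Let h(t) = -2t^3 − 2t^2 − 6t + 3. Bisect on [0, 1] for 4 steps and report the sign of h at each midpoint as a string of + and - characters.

-++-

h(0.5) = -0.75 < 0, so the root lies in [0, 0.5]
h(0.25) = 1.34375 > 0, so the root lies in [0.25, 0.5]
h(0.375) = 0.363281 > 0, so the root lies in [0.375, 0.5]
h(0.4375) = -0.1753 < 0, so the root lies in [0.375, 0.4375]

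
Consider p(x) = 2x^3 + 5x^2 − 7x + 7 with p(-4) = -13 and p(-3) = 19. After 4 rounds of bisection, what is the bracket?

[-3.75, -3.6875]

x = -3.5 gives p = 7, positive; keep [-4, -3.5]
x = -3.75 gives p = -1.90625, negative; keep [-3.75, -3.5]
x = -3.625 gives p = 2.808594, positive; keep [-3.75, -3.625]
x = -3.6875 gives p = 0.5181, positive; keep [-3.75, -3.6875]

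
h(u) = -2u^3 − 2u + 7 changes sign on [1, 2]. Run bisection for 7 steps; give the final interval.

u = 1.5 gives h = -2.75, negative; keep [1, 1.5]
u = 1.25 gives h = 0.59375, positive; keep [1.25, 1.5]
u = 1.375 gives h = -0.949219, negative; keep [1.25, 1.375]
u = 1.3125 gives h = -0.147, negative; keep [1.25, 1.3125]
u = 1.28125 gives h = 0.2309, positive; keep [1.28125, 1.3125]
u = 1.296875 gives h = 0.0439, positive; keep [1.296875, 1.3125]
u = 1.3046875 gives h = -0.0511, negative; keep [1.296875, 1.3046875]

[1.296875, 1.3046875]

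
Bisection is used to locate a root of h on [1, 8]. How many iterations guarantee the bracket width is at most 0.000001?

23

Width after n steps is 7/2^n. Need 2^n ≥ 7/0.000001 = 7000000.
2^22 = 4194304 < 7000000 ≤ 2^23 = 8388608, so n = 23.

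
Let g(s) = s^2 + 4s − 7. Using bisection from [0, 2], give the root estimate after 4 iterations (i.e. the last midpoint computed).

m = 1, g(m) = -2 (−); new bracket [1, 2]
m = 1.5, g(m) = 1.25 (+); new bracket [1, 1.5]
m = 1.25, g(m) = -0.4375 (−); new bracket [1.25, 1.5]
m = 1.375, g(m) = 0.3906 (+); new bracket [1.25, 1.375]

1.375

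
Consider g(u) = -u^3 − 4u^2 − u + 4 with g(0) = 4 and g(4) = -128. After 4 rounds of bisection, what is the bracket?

m = 2, g(m) = -22 (−); new bracket [0, 2]
m = 1, g(m) = -2 (−); new bracket [0, 1]
m = 0.5, g(m) = 2.375 (+); new bracket [0.5, 1]
m = 0.75, g(m) = 0.5781 (+); new bracket [0.75, 1]

[0.75, 1]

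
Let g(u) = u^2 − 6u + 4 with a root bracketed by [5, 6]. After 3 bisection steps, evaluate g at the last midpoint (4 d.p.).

midpoint 5.5: g = 1.25 > 0 → [5, 5.5]
midpoint 5.25: g = 0.0625 > 0 → [5, 5.25]
midpoint 5.125: g = -0.484375 < 0 → [5.125, 5.25]

-0.4844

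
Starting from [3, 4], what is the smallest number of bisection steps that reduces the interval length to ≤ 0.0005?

Width after n steps is 1/2^n. Need 2^n ≥ 1/0.0005 = 2000.
2^10 = 1024 < 2000 ≤ 2^11 = 2048, so n = 11.

11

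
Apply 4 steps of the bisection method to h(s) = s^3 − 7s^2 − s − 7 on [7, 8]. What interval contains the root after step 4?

[7.25, 7.3125]

h(7.5) = 13.625 > 0, so the root lies in [7, 7.5]
h(7.25) = -1.109375 < 0, so the root lies in [7.25, 7.5]
h(7.375) = 6.021484 > 0, so the root lies in [7.25, 7.375]
h(7.3125) = 2.3977 > 0, so the root lies in [7.25, 7.3125]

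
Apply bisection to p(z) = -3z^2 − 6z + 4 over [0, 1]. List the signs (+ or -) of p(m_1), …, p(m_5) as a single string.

p(0.5) = 0.25 > 0, so the root lies in [0.5, 1]
p(0.75) = -2.1875 < 0, so the root lies in [0.5, 0.75]
p(0.625) = -0.921875 < 0, so the root lies in [0.5, 0.625]
p(0.5625) = -0.3242 < 0, so the root lies in [0.5, 0.5625]
p(0.53125) = -0.0342 < 0, so the root lies in [0.5, 0.53125]

+----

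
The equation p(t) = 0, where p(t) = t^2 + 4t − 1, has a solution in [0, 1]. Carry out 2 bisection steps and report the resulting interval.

[0, 0.25]

p(0.5) = 1.25 > 0, so the root lies in [0, 0.5]
p(0.25) = 0.0625 > 0, so the root lies in [0, 0.25]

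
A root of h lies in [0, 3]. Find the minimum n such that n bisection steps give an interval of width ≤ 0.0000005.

Width after n steps is 3/2^n. Need 2^n ≥ 3/0.0000005 = 6000000.
2^22 = 4194304 < 6000000 ≤ 2^23 = 8388608, so n = 23.

23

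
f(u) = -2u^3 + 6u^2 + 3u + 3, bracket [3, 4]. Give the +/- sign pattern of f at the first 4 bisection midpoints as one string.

u = 3.5 gives f = 1.25, positive; keep [3.5, 4]
u = 3.75 gives f = -6.84375, negative; keep [3.5, 3.75]
u = 3.625 gives f = -2.550781, negative; keep [3.5, 3.625]
u = 3.5625 gives f = -0.5903, negative; keep [3.5, 3.5625]

+---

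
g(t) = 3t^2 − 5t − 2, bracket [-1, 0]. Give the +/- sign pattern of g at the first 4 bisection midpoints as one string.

+-+-

t = -0.5 gives g = 1.25, positive; keep [-0.5, 0]
t = -0.25 gives g = -0.5625, negative; keep [-0.5, -0.25]
t = -0.375 gives g = 0.296875, positive; keep [-0.375, -0.25]
t = -0.3125 gives g = -0.1445, negative; keep [-0.375, -0.3125]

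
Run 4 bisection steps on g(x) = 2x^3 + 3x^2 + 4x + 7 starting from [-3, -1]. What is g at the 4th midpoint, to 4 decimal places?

m = -2, g(m) = -5 (−); new bracket [-2, -1]
m = -1.5, g(m) = 1 (+); new bracket [-2, -1.5]
m = -1.75, g(m) = -1.53125 (−); new bracket [-1.75, -1.5]
m = -1.625, g(m) = -0.1602 (−); new bracket [-1.625, -1.5]

-0.1602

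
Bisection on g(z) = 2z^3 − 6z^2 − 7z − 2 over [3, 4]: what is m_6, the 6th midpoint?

z = 3.5 gives g = -14.25, negative; keep [3.5, 4]
z = 3.75 gives g = -7.15625, negative; keep [3.75, 4]
z = 3.875 gives g = -2.847656, negative; keep [3.875, 4]
z = 3.9375 gives g = -0.4927, negative; keep [3.9375, 4]
z = 3.96875 gives g = 0.7363, positive; keep [3.9375, 3.96875]
z = 3.953125 gives g = 0.1175, positive; keep [3.9375, 3.953125]

3.953125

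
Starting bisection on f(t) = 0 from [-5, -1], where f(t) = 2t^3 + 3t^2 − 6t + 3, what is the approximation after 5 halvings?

midpoint -3: f = -6 < 0 → [-3, -1]
midpoint -2: f = 11 > 0 → [-3, -2]
midpoint -2.5: f = 5.5 > 0 → [-3, -2.5]
midpoint -2.75: f = 0.5938 > 0 → [-3, -2.75]
midpoint -2.875: f = -2.4805 < 0 → [-2.875, -2.75]

-2.875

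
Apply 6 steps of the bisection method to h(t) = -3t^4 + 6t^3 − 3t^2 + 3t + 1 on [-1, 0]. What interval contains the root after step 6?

h(-0.5) = -2.1875 < 0, so the root lies in [-0.5, 0]
h(-0.25) = -0.042969 < 0, so the root lies in [-0.25, 0]
h(-0.125) = 0.565674 > 0, so the root lies in [-0.25, -0.125]
h(-0.1875) = 0.2888 > 0, so the root lies in [-0.25, -0.1875]
h(-0.21875) = 0.1305 > 0, so the root lies in [-0.25, -0.21875]
h(-0.234375) = 0.0458 > 0, so the root lies in [-0.25, -0.234375]

[-0.25, -0.234375]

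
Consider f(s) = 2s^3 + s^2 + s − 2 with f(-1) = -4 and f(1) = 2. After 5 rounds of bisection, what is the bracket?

[0.6875, 0.75]

midpoint 0: f = -2 < 0 → [0, 1]
midpoint 0.5: f = -1 < 0 → [0.5, 1]
midpoint 0.75: f = 0.15625 > 0 → [0.5, 0.75]
midpoint 0.625: f = -0.4961 < 0 → [0.625, 0.75]
midpoint 0.6875: f = -0.1899 < 0 → [0.6875, 0.75]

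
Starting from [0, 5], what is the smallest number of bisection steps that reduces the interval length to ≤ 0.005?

Width after n steps is 5/2^n. Need 2^n ≥ 5/0.005 = 1000.
2^9 = 512 < 1000 ≤ 2^10 = 1024, so n = 10.

10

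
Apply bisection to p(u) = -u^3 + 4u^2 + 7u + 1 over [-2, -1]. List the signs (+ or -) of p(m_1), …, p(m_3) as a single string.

++-

u = -1.5 gives p = 2.875, positive; keep [-1.5, -1]
u = -1.25 gives p = 0.453125, positive; keep [-1.25, -1]
u = -1.125 gives p = -0.388672, negative; keep [-1.25, -1.125]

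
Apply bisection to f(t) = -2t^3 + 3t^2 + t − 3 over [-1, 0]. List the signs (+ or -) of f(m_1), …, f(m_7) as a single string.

f(-0.5) = -2.5 < 0, so the root lies in [-1, -0.5]
f(-0.75) = -1.21875 < 0, so the root lies in [-1, -0.75]
f(-0.875) = -0.238281 < 0, so the root lies in [-1, -0.875]
f(-0.9375) = 0.3472 > 0, so the root lies in [-0.9375, -0.875]
f(-0.90625) = 0.0462 > 0, so the root lies in [-0.90625, -0.875]
f(-0.890625) = -0.0981 < 0, so the root lies in [-0.90625, -0.890625]
f(-0.8984375) = -0.0264 < 0, so the root lies in [-0.90625, -0.8984375]

---++--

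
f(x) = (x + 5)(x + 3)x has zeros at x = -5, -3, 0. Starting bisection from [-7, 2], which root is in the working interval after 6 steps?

x = -2.5 gives f = -3.125, negative; keep [-2.5, 2]
x = -0.25 gives f = -3.265625, negative; keep [-0.25, 2]
x = 0.875 gives f = 19.919922, positive; keep [-0.25, 0.875]
x = 0.3125 gives f = 5.4993, positive; keep [-0.25, 0.3125]
x = 0.03125 gives f = 0.4766, positive; keep [-0.25, 0.03125]
x = -0.109375 gives f = -1.5462, negative; keep [-0.109375, 0.03125]

0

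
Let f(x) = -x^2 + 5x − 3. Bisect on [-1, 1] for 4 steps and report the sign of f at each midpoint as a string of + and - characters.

m = 0, f(m) = -3 (−); new bracket [0, 1]
m = 0.5, f(m) = -0.75 (−); new bracket [0.5, 1]
m = 0.75, f(m) = 0.1875 (+); new bracket [0.5, 0.75]
m = 0.625, f(m) = -0.2656 (−); new bracket [0.625, 0.75]

--+-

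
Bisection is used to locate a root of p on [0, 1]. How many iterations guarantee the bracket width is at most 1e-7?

Width after n steps is 1/2^n. Need 2^n ≥ 1/1e-7 = 10000000.
2^23 = 8388608 < 10000000 ≤ 2^24 = 16777216, so n = 24.

24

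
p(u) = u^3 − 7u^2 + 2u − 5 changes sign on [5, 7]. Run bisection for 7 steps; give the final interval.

[6.8125, 6.828125]

p(6) = -29 < 0, so the root lies in [6, 7]
p(6.5) = -13.125 < 0, so the root lies in [6.5, 7]
p(6.75) = -2.890625 < 0, so the root lies in [6.75, 7]
p(6.875) = 2.8418 > 0, so the root lies in [6.75, 6.875]
p(6.8125) = -0.0769 < 0, so the root lies in [6.8125, 6.875]
p(6.84375) = 1.3692 > 0, so the root lies in [6.8125, 6.84375]
p(6.828125) = 0.6429 > 0, so the root lies in [6.8125, 6.828125]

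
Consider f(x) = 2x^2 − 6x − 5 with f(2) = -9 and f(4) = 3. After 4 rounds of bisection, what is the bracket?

midpoint 3: f = -5 < 0 → [3, 4]
midpoint 3.5: f = -1.5 < 0 → [3.5, 4]
midpoint 3.75: f = 0.625 > 0 → [3.5, 3.75]
midpoint 3.625: f = -0.4688 < 0 → [3.625, 3.75]

[3.625, 3.75]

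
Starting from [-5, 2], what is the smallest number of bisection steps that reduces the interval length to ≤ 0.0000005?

24

Width after n steps is 7/2^n. Need 2^n ≥ 7/0.0000005 = 14000000.
2^23 = 8388608 < 14000000 ≤ 2^24 = 16777216, so n = 24.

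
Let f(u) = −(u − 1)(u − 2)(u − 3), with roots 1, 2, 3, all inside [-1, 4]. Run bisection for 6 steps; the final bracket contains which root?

f(1.5) = -0.375 < 0, so the root lies in [-1, 1.5]
f(0.25) = 3.609375 > 0, so the root lies in [0.25, 1.5]
f(0.875) = 0.298828 > 0, so the root lies in [0.875, 1.5]
f(1.1875) = -0.2761 < 0, so the root lies in [0.875, 1.1875]
f(1.03125) = -0.0596 < 0, so the root lies in [0.875, 1.03125]
f(0.953125) = 0.1004 > 0, so the root lies in [0.953125, 1.03125]

1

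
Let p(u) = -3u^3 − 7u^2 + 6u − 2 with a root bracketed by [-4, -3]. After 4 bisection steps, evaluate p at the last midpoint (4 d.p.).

u = -3.5 gives p = 19.875, positive; keep [-3.5, -3]
u = -3.25 gives p = 7.546875, positive; keep [-3.25, -3]
u = -3.125 gives p = 2.443359, positive; keep [-3.125, -3]
u = -3.0625 gives p = 0.1414, positive; keep [-3.0625, -3]

0.1414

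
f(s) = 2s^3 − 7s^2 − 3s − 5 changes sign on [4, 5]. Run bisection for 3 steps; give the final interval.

m = 4.5, f(m) = 22 (+); new bracket [4, 4.5]
m = 4.25, f(m) = 9.34375 (+); new bracket [4, 4.25]
m = 4.125, f(m) = 3.894531 (+); new bracket [4, 4.125]

[4, 4.125]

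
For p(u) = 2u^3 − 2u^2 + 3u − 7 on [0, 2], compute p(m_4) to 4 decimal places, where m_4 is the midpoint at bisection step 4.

1.1758

u = 1 gives p = -4, negative; keep [1, 2]
u = 1.5 gives p = -0.25, negative; keep [1.5, 2]
u = 1.75 gives p = 2.84375, positive; keep [1.5, 1.75]
u = 1.625 gives p = 1.1758, positive; keep [1.5, 1.625]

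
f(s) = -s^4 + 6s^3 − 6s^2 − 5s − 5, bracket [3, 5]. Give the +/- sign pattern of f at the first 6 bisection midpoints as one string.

f(4) = 7 > 0, so the root lies in [4, 5]
f(4.5) = -12.3125 < 0, so the root lies in [4, 4.5]
f(4.25) = -0.285156 < 0, so the root lies in [4, 4.25]
f(4.125) = 3.8865 > 0, so the root lies in [4.125, 4.25]
f(4.1875) = 1.9407 > 0, so the root lies in [4.1875, 4.25]
f(4.21875) = 0.8637 > 0, so the root lies in [4.21875, 4.25]

+--+++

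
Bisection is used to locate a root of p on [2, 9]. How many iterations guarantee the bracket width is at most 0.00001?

20

Width after n steps is 7/2^n. Need 2^n ≥ 7/0.00001 = 700000.
2^19 = 524288 < 700000 ≤ 2^20 = 1048576, so n = 20.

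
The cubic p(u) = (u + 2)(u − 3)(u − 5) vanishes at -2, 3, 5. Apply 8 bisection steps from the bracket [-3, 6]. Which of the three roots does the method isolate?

-2

m = 1.5, p(m) = 18.375 (+); new bracket [-3, 1.5]
m = -0.75, p(m) = 26.953125 (+); new bracket [-3, -0.75]
m = -1.875, p(m) = 4.189453 (+); new bracket [-3, -1.875]
m = -2.4375, p(m) = -17.6931 (−); new bracket [-2.4375, -1.875]
m = -2.15625, p(m) = -5.7655 (−); new bracket [-2.15625, -1.875]
m = -2.015625, p(m) = -0.5498 (−); new bracket [-2.015625, -1.875]
m = -1.9453125, p(m) = 1.8783 (+); new bracket [-2.015625, -1.9453125]
m = -1.98046875, p(m) = 0.679 (+); new bracket [-2.015625, -1.98046875]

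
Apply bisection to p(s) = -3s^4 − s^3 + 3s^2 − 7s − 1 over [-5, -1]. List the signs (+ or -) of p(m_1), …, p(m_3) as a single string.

--+

m = -3, p(m) = -169 (−); new bracket [-3, -1]
m = -2, p(m) = -15 (−); new bracket [-2, -1]
m = -1.5, p(m) = 4.4375 (+); new bracket [-2, -1.5]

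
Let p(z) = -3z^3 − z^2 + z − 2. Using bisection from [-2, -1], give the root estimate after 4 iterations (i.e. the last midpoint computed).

-1.1875

m = -1.5, p(m) = 4.375 (+); new bracket [-1.5, -1]
m = -1.25, p(m) = 1.046875 (+); new bracket [-1.25, -1]
m = -1.125, p(m) = -0.119141 (−); new bracket [-1.25, -1.125]
m = -1.1875, p(m) = 0.426 (+); new bracket [-1.1875, -1.125]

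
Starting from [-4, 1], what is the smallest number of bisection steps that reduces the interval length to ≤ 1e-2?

Width after n steps is 5/2^n. Need 2^n ≥ 5/1e-2 = 500.
2^8 = 256 < 500 ≤ 2^9 = 512, so n = 9.

9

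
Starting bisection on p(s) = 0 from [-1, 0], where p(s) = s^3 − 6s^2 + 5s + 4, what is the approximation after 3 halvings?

-0.375

m = -0.5, p(m) = -0.125 (−); new bracket [-0.5, 0]
m = -0.25, p(m) = 2.359375 (+); new bracket [-0.5, -0.25]
m = -0.375, p(m) = 1.228516 (+); new bracket [-0.5, -0.375]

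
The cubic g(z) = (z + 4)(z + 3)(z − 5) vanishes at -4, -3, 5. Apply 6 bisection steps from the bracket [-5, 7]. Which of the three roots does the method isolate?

5

midpoint 1: g = -80 < 0 → [1, 7]
midpoint 4: g = -56 < 0 → [4, 7]
midpoint 5.5: g = 40.375 > 0 → [4, 5.5]
midpoint 4.75: g = -16.9531 < 0 → [4.75, 5.5]
midpoint 5.125: g = 9.2676 > 0 → [4.75, 5.125]
midpoint 4.9375: g = -4.4338 < 0 → [4.9375, 5.125]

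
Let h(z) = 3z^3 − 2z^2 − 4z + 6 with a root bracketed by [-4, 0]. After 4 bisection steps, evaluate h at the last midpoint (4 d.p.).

h(-2) = -18 < 0, so the root lies in [-2, 0]
h(-1) = 5 > 0, so the root lies in [-2, -1]
h(-1.5) = -2.625 < 0, so the root lies in [-1.5, -1]
h(-1.25) = 2.0156 > 0, so the root lies in [-1.5, -1.25]

2.0156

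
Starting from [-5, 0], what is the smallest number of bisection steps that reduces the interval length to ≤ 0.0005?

Width after n steps is 5/2^n. Need 2^n ≥ 5/0.0005 = 10000.
2^13 = 8192 < 10000 ≤ 2^14 = 16384, so n = 14.

14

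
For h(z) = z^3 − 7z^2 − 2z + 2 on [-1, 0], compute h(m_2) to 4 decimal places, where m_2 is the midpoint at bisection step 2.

h(-0.5) = 1.125 > 0, so the root lies in [-1, -0.5]
h(-0.75) = -0.859375 < 0, so the root lies in [-0.75, -0.5]

-0.8594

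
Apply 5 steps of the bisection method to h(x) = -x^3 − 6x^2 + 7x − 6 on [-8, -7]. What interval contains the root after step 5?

[-7.125, -7.09375]

h(-7.5) = 25.875 > 0, so the root lies in [-7.5, -7]
h(-7.25) = 8.953125 > 0, so the root lies in [-7.25, -7]
h(-7.125) = 1.236328 > 0, so the root lies in [-7.125, -7]
h(-7.0625) = -2.4412 < 0, so the root lies in [-7.125, -7.0625]
h(-7.09375) = -0.6173 < 0, so the root lies in [-7.125, -7.09375]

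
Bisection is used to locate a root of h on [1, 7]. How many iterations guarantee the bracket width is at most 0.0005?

Width after n steps is 6/2^n. Need 2^n ≥ 6/0.0005 = 12000.
2^13 = 8192 < 12000 ≤ 2^14 = 16384, so n = 14.

14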